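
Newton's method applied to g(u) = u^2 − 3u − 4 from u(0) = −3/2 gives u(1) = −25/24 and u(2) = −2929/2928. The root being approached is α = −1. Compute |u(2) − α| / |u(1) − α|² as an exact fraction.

12/61

u(1) − α = −25/24 − (−1) = −25/24 + 1 = −1/24, so |u(1) − α| = 1/24.
u(2) − α = −2929/2928 − (−1) = −2929/2928 + 1 = −1/2928, so |u(2) − α| = 1/2928.
|u(1) − α|² = 1/576.
Ratio = (1/2928) / (1/576) = 12/61.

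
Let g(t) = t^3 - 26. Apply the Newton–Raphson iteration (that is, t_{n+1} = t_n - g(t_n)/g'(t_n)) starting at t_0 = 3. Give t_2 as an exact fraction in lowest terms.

g'(t) = 3t^2.
g(3) = 1, g'(3) = 27, so t_1 = 3 - 1/27 = 80/27.
g(80/27) = 242/19683, g'(80/27) = 6400/243, so t_2 = (80/27) - (242/19683)/(6400/243) = 767879/259200.

767879/259200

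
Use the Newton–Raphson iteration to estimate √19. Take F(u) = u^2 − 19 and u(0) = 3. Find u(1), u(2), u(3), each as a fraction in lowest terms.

F'(u) = 2u.
F(3) = −10, F'(3) = 6, so u(1) = 3 − (−10)/6 = 14/3.
F(14/3) = 25/9, F'(14/3) = 28/3, so u(2) = (14/3) − (25/9)/(28/3) = 367/84.
F(367/84) = 625/7056, F'(367/84) = 367/42, so u(3) = (367/84) − (625/7056)/(367/42) = 268753/61656.

u(1) = 14/3, u(2) = 367/84, u(3) = 268753/61656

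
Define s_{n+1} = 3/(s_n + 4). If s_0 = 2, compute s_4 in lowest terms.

42/65

s_1 = 3/(2 + 4) = 1/2.
s_2 = 3/(1/2 + 4) = 2/3.
s_3 = 3/(2/3 + 4) = 9/14.
s_4 = 3/(9/14 + 4) = 42/65.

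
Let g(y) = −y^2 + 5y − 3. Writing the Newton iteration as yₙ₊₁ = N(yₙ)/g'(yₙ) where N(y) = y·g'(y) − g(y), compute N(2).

−1

g'(y) = −2y + 5.
N(y) = y·g'(y) − g(y) = y·(−2y + 5) − (−y^2 + 5y − 3) = −y^2 + 3.
N(2) = −1.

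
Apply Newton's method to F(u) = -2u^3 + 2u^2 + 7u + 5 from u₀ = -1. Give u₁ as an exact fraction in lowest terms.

F'(u) = -6u^2 + 4u + 7.
F(-1) = 2, F'(-1) = -3, so u₁ = (-1) - 2/(-3) = -1/3.

-1/3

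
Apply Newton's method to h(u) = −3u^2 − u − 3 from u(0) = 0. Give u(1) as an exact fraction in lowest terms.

h'(u) = −6u − 1.
h(0) = −3, h'(0) = −1, so u(1) = 0 − (−3)/(−1) = −3.

−3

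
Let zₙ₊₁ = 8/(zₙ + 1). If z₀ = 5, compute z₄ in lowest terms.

z₁ = 8/(5 + 1) = 4/3.
z₂ = 8/(4/3 + 1) = 24/7.
z₃ = 8/(24/7 + 1) = 56/31.
z₄ = 8/(56/31 + 1) = 248/87.

248/87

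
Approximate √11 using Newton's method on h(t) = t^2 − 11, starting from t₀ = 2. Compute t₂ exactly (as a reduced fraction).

401/120

h'(t) = 2t.
h(2) = −7, h'(2) = 4, so t₁ = 2 − (−7)/4 = 15/4.
h(15/4) = 49/16, h'(15/4) = 15/2, so t₂ = (15/4) − (49/16)/(15/2) = 401/120.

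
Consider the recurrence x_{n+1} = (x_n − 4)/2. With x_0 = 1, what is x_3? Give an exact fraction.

−27/8

x_1 = (1 − 4)/2 = −3/2.
x_2 = ((−3/2) − 4)/2 = −11/4.
x_3 = ((−11/4) − 4)/2 = −27/8.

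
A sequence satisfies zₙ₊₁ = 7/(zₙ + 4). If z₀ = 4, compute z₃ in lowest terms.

273/212

z₁ = 7/(4 + 4) = 7/8.
z₂ = 7/(7/8 + 4) = 56/39.
z₃ = 7/(56/39 + 4) = 273/212.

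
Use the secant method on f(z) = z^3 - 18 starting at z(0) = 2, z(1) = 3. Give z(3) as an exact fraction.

f(2) = -10, f(3) = 9. z(2) = 3 - 9·(3 - 2)/(9 - (-10)) = 48/19.
f(3) = 9, f(48/19) = -12870/6859. z(3) = (48/19) - (-12870/6859)·((48/19) - 3)/((-12870/6859) - 9) = 2402/921.

2402/921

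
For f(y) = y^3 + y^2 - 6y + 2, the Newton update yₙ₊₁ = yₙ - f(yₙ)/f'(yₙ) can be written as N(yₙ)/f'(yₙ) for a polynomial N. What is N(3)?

61

f'(y) = 3y^2 + 2y - 6.
N(y) = y·f'(y) - f(y) = y·(3y^2 + 2y - 6) - (y^3 + y^2 - 6y + 2) = 2y^3 + y^2 - 2.
N(3) = 61.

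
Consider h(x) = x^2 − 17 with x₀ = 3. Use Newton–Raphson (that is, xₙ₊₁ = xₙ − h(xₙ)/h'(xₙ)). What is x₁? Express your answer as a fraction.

13/3

h'(x) = 2x.
h(3) = −8, h'(3) = 6, so x₁ = 3 − (−8)/6 = 13/3.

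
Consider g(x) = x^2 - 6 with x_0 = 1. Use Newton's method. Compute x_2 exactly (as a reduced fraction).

73/28

g'(x) = 2x.
g(1) = -5, g'(1) = 2, so x_1 = 1 - (-5)/2 = 7/2.
g(7/2) = 25/4, g'(7/2) = 7, so x_2 = (7/2) - (25/4)/7 = 73/28.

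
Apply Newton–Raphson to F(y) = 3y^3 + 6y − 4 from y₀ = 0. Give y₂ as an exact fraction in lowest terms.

26/45

F'(y) = 9y^2 + 6.
F(0) = −4, F'(0) = 6, so y₁ = 0 − (−4)/6 = 2/3.
F(2/3) = 8/9, F'(2/3) = 10, so y₂ = (2/3) − (8/9)/10 = 26/45.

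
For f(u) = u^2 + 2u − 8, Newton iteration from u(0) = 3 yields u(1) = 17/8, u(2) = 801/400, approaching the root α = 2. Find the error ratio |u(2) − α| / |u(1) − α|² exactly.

4/25

u(1) − α = 17/8 − 2 = 1/8, so |u(1) − α| = 1/8.
u(2) − α = 801/400 − 2 = 1/400, so |u(2) − α| = 1/400.
|u(1) − α|² = 1/64.
Ratio = (1/400) / (1/64) = 4/25.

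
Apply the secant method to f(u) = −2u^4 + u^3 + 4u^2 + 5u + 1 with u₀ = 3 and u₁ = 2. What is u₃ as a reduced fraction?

f(3) = −83, f(2) = 3. u₂ = 2 − 3·(2 − 3)/(3 − (−83)) = 175/86.
f(2) = 3, f(175/86) = 6399051/3418801. u₃ = (175/86) − (6399051/3418801)·((175/86) − 2)/((6399051/3418801) − 3) = 5381657/2571568.

5381657/2571568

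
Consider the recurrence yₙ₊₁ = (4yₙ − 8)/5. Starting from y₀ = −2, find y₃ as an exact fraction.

y₁ = (4·(−2) − 8)/5 = −16/5.
y₂ = (4·(−16/5) − 8)/5 = −104/25.
y₃ = (4·(−104/25) − 8)/5 = −616/125.

−616/125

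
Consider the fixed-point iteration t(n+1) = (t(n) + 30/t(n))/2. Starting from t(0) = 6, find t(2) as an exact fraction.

t(1) = (6 + 30/6)/2 = 11/2.
t(2) = (11/2 + 30/(11/2))/2 = 241/44.

241/44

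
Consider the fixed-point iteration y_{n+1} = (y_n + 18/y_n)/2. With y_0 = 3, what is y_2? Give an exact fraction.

17/4

y_1 = (3 + 18/3)/2 = 9/2.
y_2 = (9/2 + 18/(9/2))/2 = 17/4.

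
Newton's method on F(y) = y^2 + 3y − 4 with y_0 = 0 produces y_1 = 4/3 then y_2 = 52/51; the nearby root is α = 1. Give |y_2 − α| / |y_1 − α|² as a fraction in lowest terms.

3/17

y_1 − α = 4/3 − 1 = 1/3, so |y_1 − α| = 1/3.
y_2 − α = 52/51 − 1 = 1/51, so |y_2 − α| = 1/51.
|y_1 − α|² = 1/9.
Ratio = (1/51) / (1/9) = 3/17.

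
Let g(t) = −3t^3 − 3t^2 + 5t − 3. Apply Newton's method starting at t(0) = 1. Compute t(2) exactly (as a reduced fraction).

−39/115

g'(t) = −9t^2 − 6t + 5.
g(1) = −4, g'(1) = −10, so t(1) = 1 − (−4)/(−10) = 3/5.
g(3/5) = −216/125, g'(3/5) = −46/25, so t(2) = (3/5) − (−216/125)/(−46/25) = −39/115.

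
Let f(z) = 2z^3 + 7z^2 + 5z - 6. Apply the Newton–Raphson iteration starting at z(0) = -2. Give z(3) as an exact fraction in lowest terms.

f'(z) = 6z^2 + 14z + 5.
f(-2) = -4, f'(-2) = 1, so z(1) = (-2) - (-4)/1 = 2.
f(2) = 48, f'(2) = 57, so z(2) = 2 - 48/57 = 22/19.
f(22/19) = 84224/6859, f'(22/19) = 10561/361, so z(3) = (22/19) - (84224/6859)/(10561/361) = 148118/200659.

148118/200659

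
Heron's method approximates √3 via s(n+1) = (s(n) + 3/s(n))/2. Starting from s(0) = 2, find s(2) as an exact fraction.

97/56

s(1) = (2 + 3/2)/2 = 7/4.
s(2) = (7/4 + 3/(7/4))/2 = 97/56.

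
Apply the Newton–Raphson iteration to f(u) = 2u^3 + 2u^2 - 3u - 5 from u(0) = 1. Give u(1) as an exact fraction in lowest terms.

f'(u) = 6u^2 + 4u - 3.
f(1) = -4, f'(1) = 7, so u(1) = 1 - (-4)/7 = 11/7.

11/7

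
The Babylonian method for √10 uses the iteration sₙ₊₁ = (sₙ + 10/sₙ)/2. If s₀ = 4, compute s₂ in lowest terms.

329/104

s₁ = (4 + 10/4)/2 = 13/4.
s₂ = (13/4 + 10/(13/4))/2 = 329/104.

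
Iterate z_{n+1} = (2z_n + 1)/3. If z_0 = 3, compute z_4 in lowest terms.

z_1 = (2·3 + 1)/3 = 7/3.
z_2 = (2·(7/3) + 1)/3 = 17/9.
z_3 = (2·(17/9) + 1)/3 = 43/27.
z_4 = (2·(43/27) + 1)/3 = 113/81.

113/81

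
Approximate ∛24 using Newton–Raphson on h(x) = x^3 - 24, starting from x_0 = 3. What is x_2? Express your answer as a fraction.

13162/4563

h'(x) = 3x^2.
h(3) = 3, h'(3) = 27, so x_1 = 3 - 3/27 = 26/9.
h(26/9) = 80/729, h'(26/9) = 676/27, so x_2 = (26/9) - (80/729)/(676/27) = 13162/4563.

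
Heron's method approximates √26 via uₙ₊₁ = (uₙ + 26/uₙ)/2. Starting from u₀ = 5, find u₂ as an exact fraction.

5201/1020

u₁ = (5 + 26/5)/2 = 51/10.
u₂ = (51/10 + 26/(51/10))/2 = 5201/1020.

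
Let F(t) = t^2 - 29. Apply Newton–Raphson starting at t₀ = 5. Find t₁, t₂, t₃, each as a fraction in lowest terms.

t₁ = 27/5, t₂ = 727/135, t₃ = 528527/98145

F'(t) = 2t.
F(5) = -4, F'(5) = 10, so t₁ = 5 - (-4)/10 = 27/5.
F(27/5) = 4/25, F'(27/5) = 54/5, so t₂ = (27/5) - (4/25)/(54/5) = 727/135.
F(727/135) = 4/18225, F'(727/135) = 1454/135, so t₃ = (727/135) - (4/18225)/(1454/135) = 528527/98145.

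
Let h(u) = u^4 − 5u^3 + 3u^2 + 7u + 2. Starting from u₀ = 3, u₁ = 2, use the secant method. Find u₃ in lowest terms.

186/77

h(3) = −4, h(2) = 4. u₂ = 2 − 4·(2 − 3)/(4 − (−4)) = 5/2.
h(2) = 4, h(5/2) = −13/16. u₃ = (5/2) − (−13/16)·((5/2) − 2)/((−13/16) − 4) = 186/77.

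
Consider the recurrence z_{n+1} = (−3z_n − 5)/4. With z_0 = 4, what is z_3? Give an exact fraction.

−173/64

z_1 = (−3·4 − 5)/4 = −17/4.
z_2 = (−3·(−17/4) − 5)/4 = 31/16.
z_3 = (−3·(31/16) − 5)/4 = −173/64.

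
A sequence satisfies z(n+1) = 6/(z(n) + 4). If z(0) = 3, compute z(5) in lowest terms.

1374/1183

z(1) = 6/(3 + 4) = 6/7.
z(2) = 6/(6/7 + 4) = 21/17.
z(3) = 6/(21/17 + 4) = 102/89.
z(4) = 6/(102/89 + 4) = 267/229.
z(5) = 6/(267/229 + 4) = 1374/1183.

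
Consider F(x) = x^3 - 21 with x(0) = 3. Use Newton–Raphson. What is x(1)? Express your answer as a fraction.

25/9

F'(x) = 3x^2.
F(3) = 6, F'(3) = 27, so x(1) = 3 - 6/27 = 25/9.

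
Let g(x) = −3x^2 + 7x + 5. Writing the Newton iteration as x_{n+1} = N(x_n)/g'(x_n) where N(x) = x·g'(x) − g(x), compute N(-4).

g'(x) = −6x + 7.
N(x) = x·g'(x) − g(x) = x·(−6x + 7) − (−3x^2 + 7x + 5) = −3x^2 − 5.
N(-4) = −53.

−53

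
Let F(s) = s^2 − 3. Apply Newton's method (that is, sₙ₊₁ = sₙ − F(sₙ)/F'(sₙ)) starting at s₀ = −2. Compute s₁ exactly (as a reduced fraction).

−7/4

F'(s) = 2s.
F(−2) = 1, F'(−2) = −4, so s₁ = (−2) − 1/(−4) = −7/4.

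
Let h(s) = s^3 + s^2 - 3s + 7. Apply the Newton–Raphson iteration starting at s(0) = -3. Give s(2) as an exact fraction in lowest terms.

-34171/11853

h'(s) = 3s^2 + 2s - 3.
h(-3) = -2, h'(-3) = 18, so s(1) = (-3) - (-2)/18 = -26/9.
h(-26/9) = -71/729, h'(-26/9) = 439/27, so s(2) = (-26/9) - (-71/729)/(439/27) = -34171/11853.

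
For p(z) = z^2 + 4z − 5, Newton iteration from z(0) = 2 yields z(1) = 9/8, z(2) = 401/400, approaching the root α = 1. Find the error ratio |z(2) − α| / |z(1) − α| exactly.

1/50

z(1) − α = 9/8 − 1 = 1/8, so |z(1) − α| = 1/8.
z(2) − α = 401/400 − 1 = 1/400, so |z(2) − α| = 1/400.
Ratio = (1/400) / (1/8) = 1/50.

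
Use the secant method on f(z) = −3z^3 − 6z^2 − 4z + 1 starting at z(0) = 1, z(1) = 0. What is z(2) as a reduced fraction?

1/13

f(1) = −12, f(0) = 1. z(2) = 0 − 1·(0 − 1)/(1 − (−12)) = 1/13.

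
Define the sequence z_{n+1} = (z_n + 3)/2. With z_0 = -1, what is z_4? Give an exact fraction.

11/4

z_1 = ((-1) + 3)/2 = 1.
z_2 = (1 + 3)/2 = 2.
z_3 = (2 + 3)/2 = 5/2.
z_4 = ((5/2) + 3)/2 = 11/4.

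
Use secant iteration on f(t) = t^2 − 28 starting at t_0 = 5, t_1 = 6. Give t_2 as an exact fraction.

58/11

f(5) = −3, f(6) = 8. t_2 = 6 − 8·(6 − 5)/(8 − (−3)) = 58/11.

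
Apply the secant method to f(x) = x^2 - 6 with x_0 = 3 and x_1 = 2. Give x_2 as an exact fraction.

f(3) = 3, f(2) = -2. x_2 = 2 - (-2)·(2 - 3)/((-2) - 3) = 12/5.

12/5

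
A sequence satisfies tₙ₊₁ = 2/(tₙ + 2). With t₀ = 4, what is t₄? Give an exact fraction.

20/27

t₁ = 2/(4 + 2) = 1/3.
t₂ = 2/(1/3 + 2) = 6/7.
t₃ = 2/(6/7 + 2) = 7/10.
t₄ = 2/(7/10 + 2) = 20/27.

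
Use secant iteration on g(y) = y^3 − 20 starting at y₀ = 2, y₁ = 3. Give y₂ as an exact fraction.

g(2) = −12, g(3) = 7. y₂ = 3 − 7·(3 − 2)/(7 − (−12)) = 50/19.

50/19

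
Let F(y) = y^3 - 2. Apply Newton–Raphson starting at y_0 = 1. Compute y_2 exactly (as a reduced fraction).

F'(y) = 3y^2.
F(1) = -1, F'(1) = 3, so y_1 = 1 - (-1)/3 = 4/3.
F(4/3) = 10/27, F'(4/3) = 16/3, so y_2 = (4/3) - (10/27)/(16/3) = 91/72.

91/72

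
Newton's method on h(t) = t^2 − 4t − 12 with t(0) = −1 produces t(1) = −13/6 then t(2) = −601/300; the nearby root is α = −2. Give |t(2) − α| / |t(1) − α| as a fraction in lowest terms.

1/50

t(1) − α = −13/6 − (−2) = −13/6 + 2 = −1/6, so |t(1) − α| = 1/6.
t(2) − α = −601/300 − (−2) = −601/300 + 2 = −1/300, so |t(2) − α| = 1/300.
Ratio = (1/300) / (1/6) = 1/50.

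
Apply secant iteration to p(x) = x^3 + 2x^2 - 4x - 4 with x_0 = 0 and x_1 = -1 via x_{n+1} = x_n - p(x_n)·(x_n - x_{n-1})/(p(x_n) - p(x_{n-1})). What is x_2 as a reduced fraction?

-4/5

p(0) = -4, p(-1) = 1. x_2 = (-1) - 1·((-1) - 0)/(1 - (-4)) = -4/5.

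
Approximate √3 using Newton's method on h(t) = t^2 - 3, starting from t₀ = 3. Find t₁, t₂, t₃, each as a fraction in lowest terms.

t₁ = 2, t₂ = 7/4, t₃ = 97/56

h'(t) = 2t.
h(3) = 6, h'(3) = 6, so t₁ = 3 - 6/6 = 2.
h(2) = 1, h'(2) = 4, so t₂ = 2 - 1/4 = 7/4.
h(7/4) = 1/16, h'(7/4) = 7/2, so t₃ = (7/4) - (1/16)/(7/2) = 97/56.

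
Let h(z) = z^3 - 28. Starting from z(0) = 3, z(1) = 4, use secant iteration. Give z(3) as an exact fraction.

h(3) = -1, h(4) = 36. z(2) = 4 - 36·(4 - 3)/(36 - (-1)) = 112/37.
h(4) = 36, h(112/37) = -13356/50653. z(3) = (112/37) - (-13356/50653)·((112/37) - 4)/((-13356/50653) - 36) = 12901/4252.

12901/4252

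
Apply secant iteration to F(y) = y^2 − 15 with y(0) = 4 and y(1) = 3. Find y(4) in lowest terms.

F(4) = 1, F(3) = −6. y(2) = 3 − (−6)·(3 − 4)/((−6) − 1) = 27/7.
F(3) = −6, F(27/7) = −6/49. y(3) = (27/7) − (−6/49)·((27/7) − 3)/((−6/49) − (−6)) = 31/8.
F(27/7) = −6/49, F(31/8) = 1/64. y(4) = (31/8) − (1/64)·((31/8) − (27/7))/((1/64) − (−6/49)) = 1677/433.

1677/433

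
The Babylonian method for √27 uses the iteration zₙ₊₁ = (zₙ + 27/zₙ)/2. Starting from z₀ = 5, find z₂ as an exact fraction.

1351/260

z₁ = (5 + 27/5)/2 = 26/5.
z₂ = (26/5 + 27/(26/5))/2 = 1351/260.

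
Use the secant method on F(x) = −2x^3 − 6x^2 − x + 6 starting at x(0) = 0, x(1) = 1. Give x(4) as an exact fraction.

F(0) = 6, F(1) = −3. x(2) = 1 − (−3)·(1 − 0)/((−3) − 6) = 2/3.
F(1) = −3, F(2/3) = 56/27. x(3) = (2/3) − (56/27)·((2/3) − 1)/((56/27) − (−3)) = 110/137.
F(2/3) = 56/27, F(110/137) = 755328/2571353. x(4) = (110/137) − (755328/2571353)·((110/137) − (2/3))/((755328/2571353) − (56/27)) = 260258/315311.

260258/315311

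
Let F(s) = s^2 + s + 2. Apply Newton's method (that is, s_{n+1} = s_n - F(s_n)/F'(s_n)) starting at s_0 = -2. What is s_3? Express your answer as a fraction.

178/93

F'(s) = 2s + 1.
F(-2) = 4, F'(-2) = -3, so s_1 = (-2) - 4/(-3) = -2/3.
F(-2/3) = 16/9, F'(-2/3) = -1/3, so s_2 = (-2/3) - (16/9)/(-1/3) = 14/3.
F(14/3) = 256/9, F'(14/3) = 31/3, so s_3 = (14/3) - (256/9)/(31/3) = 178/93.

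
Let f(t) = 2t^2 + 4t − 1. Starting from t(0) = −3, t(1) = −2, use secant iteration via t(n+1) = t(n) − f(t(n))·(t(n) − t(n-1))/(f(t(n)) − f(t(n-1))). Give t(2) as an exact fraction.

f(−3) = 5, f(−2) = −1. t(2) = (−2) − (−1)·((−2) − (−3))/((−1) − 5) = −13/6.

−13/6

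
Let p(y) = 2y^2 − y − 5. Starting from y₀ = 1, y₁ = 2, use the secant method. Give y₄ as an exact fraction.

p(1) = −4, p(2) = 1. y₂ = 2 − 1·(2 − 1)/(1 − (−4)) = 9/5.
p(2) = 1, p(9/5) = −8/25. y₃ = (9/5) − (−8/25)·((9/5) − 2)/((−8/25) − 1) = 61/33.
p(9/5) = −8/25, p(61/33) = −16/1089. y₄ = (61/33) − (−16/1089)·((61/33) − (9/5))/((−16/1089) − (−8/25)) = 1923/1039.

1923/1039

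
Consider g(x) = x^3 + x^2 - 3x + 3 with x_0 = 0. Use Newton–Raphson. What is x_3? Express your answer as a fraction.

g'(x) = 3x^2 + 2x - 3.
g(0) = 3, g'(0) = -3, so x_1 = 0 - 3/(-3) = 1.
g(1) = 2, g'(1) = 2, so x_2 = 1 - 2/2 = 0.
g(0) = 3, g'(0) = -3, so x_3 = 0 - 3/(-3) = 1.

1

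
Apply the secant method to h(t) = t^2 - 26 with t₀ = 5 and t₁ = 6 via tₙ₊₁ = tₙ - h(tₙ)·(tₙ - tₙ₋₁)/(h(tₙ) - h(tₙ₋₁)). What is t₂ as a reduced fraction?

56/11

h(5) = -1, h(6) = 10. t₂ = 6 - 10·(6 - 5)/(10 - (-1)) = 56/11.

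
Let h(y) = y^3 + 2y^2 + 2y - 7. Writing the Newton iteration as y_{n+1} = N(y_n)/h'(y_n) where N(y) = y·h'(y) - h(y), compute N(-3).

-29

h'(y) = 3y^2 + 4y + 2.
N(y) = y·h'(y) - h(y) = y·(3y^2 + 4y + 2) - (y^3 + 2y^2 + 2y - 7) = 2y^3 + 2y^2 + 7.
N(-3) = -29.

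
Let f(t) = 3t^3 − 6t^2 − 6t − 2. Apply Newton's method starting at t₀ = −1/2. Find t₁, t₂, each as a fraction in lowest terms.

t₁ = −1/9, t₂ = −466/1107

f'(t) = 9t^2 − 12t − 6.
f(−1/2) = −7/8, f'(−1/2) = 9/4, so t₁ = (−1/2) − (−7/8)/(9/4) = −1/9.
f(−1/9) = −343/243, f'(−1/9) = −41/9, so t₂ = (−1/9) − (−343/243)/(−41/9) = −466/1107.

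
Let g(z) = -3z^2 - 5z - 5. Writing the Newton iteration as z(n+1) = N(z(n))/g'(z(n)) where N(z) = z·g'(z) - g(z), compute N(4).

g'(z) = -6z - 5.
N(z) = z·g'(z) - g(z) = z·(-6z - 5) - (-3z^2 - 5z - 5) = -3z^2 + 5.
N(4) = -43.

-43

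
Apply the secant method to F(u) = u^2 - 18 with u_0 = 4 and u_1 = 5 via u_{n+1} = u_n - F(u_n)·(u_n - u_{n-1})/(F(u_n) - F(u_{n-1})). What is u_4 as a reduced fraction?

13411/3161

F(4) = -2, F(5) = 7. u_2 = 5 - 7·(5 - 4)/(7 - (-2)) = 38/9.
F(5) = 7, F(38/9) = -14/81. u_3 = (38/9) - (-14/81)·((38/9) - 5)/((-14/81) - 7) = 352/83.
F(38/9) = -14/81, F(352/83) = -98/6889. u_4 = (352/83) - (-98/6889)·((352/83) - (38/9))/((-98/6889) - (-14/81)) = 13411/3161.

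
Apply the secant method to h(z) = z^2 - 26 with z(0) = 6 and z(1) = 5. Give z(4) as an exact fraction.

31721/6221

h(6) = 10, h(5) = -1. z(2) = 5 - (-1)·(5 - 6)/((-1) - 10) = 56/11.
h(5) = -1, h(56/11) = -10/121. z(3) = (56/11) - (-10/121)·((56/11) - 5)/((-10/121) - (-1)) = 566/111.
h(56/11) = -10/121, h(566/111) = 10/12321. z(4) = (566/111) - (10/12321)·((566/111) - (56/11))/((10/12321) - (-10/121)) = 31721/6221.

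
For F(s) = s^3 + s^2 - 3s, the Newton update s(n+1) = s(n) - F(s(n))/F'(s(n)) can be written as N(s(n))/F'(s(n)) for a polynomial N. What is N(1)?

3

F'(s) = 3s^2 + 2s - 3.
N(s) = s·F'(s) - F(s) = s·(3s^2 + 2s - 3) - (s^3 + s^2 - 3s) = 2s^3 + s^2.
N(1) = 3.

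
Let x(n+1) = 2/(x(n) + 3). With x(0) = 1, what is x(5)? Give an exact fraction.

178/317

x(1) = 2/(1 + 3) = 1/2.
x(2) = 2/(1/2 + 3) = 4/7.
x(3) = 2/(4/7 + 3) = 14/25.
x(4) = 2/(14/25 + 3) = 50/89.
x(5) = 2/(50/89 + 3) = 178/317.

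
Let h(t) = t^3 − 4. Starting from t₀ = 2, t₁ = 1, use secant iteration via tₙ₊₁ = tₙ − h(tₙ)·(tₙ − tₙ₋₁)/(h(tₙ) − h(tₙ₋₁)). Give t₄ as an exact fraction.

h(2) = 4, h(1) = −3. t₂ = 1 − (−3)·(1 − 2)/((−3) − 4) = 10/7.
h(1) = −3, h(10/7) = −372/343. t₃ = (10/7) − (−372/343)·((10/7) − 1)/((−372/343) − (−3)) = 122/73.
h(10/7) = −372/343, h(122/73) = 259780/389017. t₄ = (122/73) − (259780/389017)·((122/73) − (10/7))/((259780/389017) − (−372/343)) = 744241/471409.

744241/471409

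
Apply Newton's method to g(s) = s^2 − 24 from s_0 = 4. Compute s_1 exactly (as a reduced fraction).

5

g'(s) = 2s.
g(4) = −8, g'(4) = 8, so s_1 = 4 − (−8)/8 = 5.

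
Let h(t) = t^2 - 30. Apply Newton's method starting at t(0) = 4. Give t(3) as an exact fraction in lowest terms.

h'(t) = 2t.
h(4) = -14, h'(4) = 8, so t(1) = 4 - (-14)/8 = 23/4.
h(23/4) = 49/16, h'(23/4) = 23/2, so t(2) = (23/4) - (49/16)/(23/2) = 1009/184.
h(1009/184) = 2401/33856, h'(1009/184) = 1009/92, so t(3) = (1009/184) - (2401/33856)/(1009/92) = 2033761/371312.

2033761/371312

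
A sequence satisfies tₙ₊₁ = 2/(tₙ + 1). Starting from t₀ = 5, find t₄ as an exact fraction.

t₁ = 2/(5 + 1) = 1/3.
t₂ = 2/(1/3 + 1) = 3/2.
t₃ = 2/(3/2 + 1) = 4/5.
t₄ = 2/(4/5 + 1) = 10/9.

10/9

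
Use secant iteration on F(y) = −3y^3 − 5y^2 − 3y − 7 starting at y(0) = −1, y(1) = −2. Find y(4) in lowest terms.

−290/159

F(−1) = −6, F(−2) = 3. y(2) = (−2) − 3·((−2) − (−1))/(3 − (−6)) = −5/3.
F(−2) = 3, F(−5/3) = −2. y(3) = (−5/3) − (−2)·((−5/3) − (−2))/((−2) − 3) = −9/5.
F(−5/3) = −2, F(−9/5) = −38/125. y(4) = (−9/5) − (−38/125)·((−9/5) − (−5/3))/((−38/125) − (−2)) = −290/159.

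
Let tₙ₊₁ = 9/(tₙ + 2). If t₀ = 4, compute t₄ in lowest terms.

288/127

t₁ = 9/(4 + 2) = 3/2.
t₂ = 9/(3/2 + 2) = 18/7.
t₃ = 9/(18/7 + 2) = 63/32.
t₄ = 9/(63/32 + 2) = 288/127.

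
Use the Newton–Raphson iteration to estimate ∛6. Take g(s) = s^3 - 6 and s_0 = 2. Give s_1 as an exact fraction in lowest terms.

g'(s) = 3s^2.
g(2) = 2, g'(2) = 12, so s_1 = 2 - 2/12 = 11/6.

11/6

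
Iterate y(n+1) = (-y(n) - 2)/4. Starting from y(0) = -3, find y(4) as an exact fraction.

y(1) = (-(-3) - 2)/4 = 1/4.
y(2) = (-(1/4) - 2)/4 = -9/16.
y(3) = (-(-9/16) - 2)/4 = -23/64.
y(4) = (-(-23/64) - 2)/4 = -105/256.

-105/256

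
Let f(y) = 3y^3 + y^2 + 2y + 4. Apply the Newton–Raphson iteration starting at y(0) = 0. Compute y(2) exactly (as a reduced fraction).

−24/17

f'(y) = 9y^2 + 2y + 2.
f(0) = 4, f'(0) = 2, so y(1) = 0 − 4/2 = −2.
f(−2) = −20, f'(−2) = 34, so y(2) = (−2) − (−20)/34 = −24/17.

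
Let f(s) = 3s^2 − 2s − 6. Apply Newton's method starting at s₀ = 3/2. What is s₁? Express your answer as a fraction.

51/28

f'(s) = 6s − 2.
f(3/2) = −9/4, f'(3/2) = 7, so s₁ = (3/2) − (−9/4)/7 = 51/28.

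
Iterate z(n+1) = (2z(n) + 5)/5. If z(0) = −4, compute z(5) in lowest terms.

z(1) = (2·(−4) + 5)/5 = −3/5.
z(2) = (2·(−3/5) + 5)/5 = 19/25.
z(3) = (2·(19/25) + 5)/5 = 163/125.
z(4) = (2·(163/125) + 5)/5 = 951/625.
z(5) = (2·(951/625) + 5)/5 = 5027/3125.

5027/3125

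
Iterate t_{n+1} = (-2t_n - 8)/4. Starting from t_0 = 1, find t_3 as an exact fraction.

t_1 = (-2·1 - 8)/4 = -5/2.
t_2 = (-2·(-5/2) - 8)/4 = -3/4.
t_3 = (-2·(-3/4) - 8)/4 = -13/8.

-13/8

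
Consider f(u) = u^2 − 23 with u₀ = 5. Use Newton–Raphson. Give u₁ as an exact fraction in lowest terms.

f'(u) = 2u.
f(5) = 2, f'(5) = 10, so u₁ = 5 − 2/10 = 24/5.

24/5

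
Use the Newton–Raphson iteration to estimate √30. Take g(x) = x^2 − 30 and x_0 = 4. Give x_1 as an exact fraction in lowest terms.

23/4

g'(x) = 2x.
g(4) = −14, g'(4) = 8, so x_1 = 4 − (−14)/8 = 23/4.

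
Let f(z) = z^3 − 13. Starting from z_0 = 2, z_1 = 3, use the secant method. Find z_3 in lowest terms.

17593/7549

f(2) = −5, f(3) = 14. z_2 = 3 − 14·(3 − 2)/(14 − (−5)) = 43/19.
f(3) = 14, f(43/19) = −9660/6859. z_3 = (43/19) − (−9660/6859)·((43/19) − 3)/((−9660/6859) − 14) = 17593/7549.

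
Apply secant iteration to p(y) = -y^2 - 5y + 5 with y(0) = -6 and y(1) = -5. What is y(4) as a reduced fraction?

-1645/281

p(-6) = -1, p(-5) = 5. y(2) = (-5) - 5·((-5) - (-6))/(5 - (-1)) = -35/6.
p(-5) = 5, p(-35/6) = 5/36. y(3) = (-35/6) - (5/36)·((-35/6) - (-5))/((5/36) - 5) = -41/7.
p(-35/6) = 5/36, p(-41/7) = -1/49. y(4) = (-41/7) - (-1/49)·((-41/7) - (-35/6))/((-1/49) - (5/36)) = -1645/281.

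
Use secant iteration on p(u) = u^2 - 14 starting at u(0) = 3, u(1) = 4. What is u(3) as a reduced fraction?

p(3) = -5, p(4) = 2. u(2) = 4 - 2·(4 - 3)/(2 - (-5)) = 26/7.
p(4) = 2, p(26/7) = -10/49. u(3) = (26/7) - (-10/49)·((26/7) - 4)/((-10/49) - 2) = 101/27.

101/27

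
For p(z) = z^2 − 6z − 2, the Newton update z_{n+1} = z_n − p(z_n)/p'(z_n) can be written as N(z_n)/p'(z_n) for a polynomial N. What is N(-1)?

p'(z) = 2z − 6.
N(z) = z·p'(z) − p(z) = z·(2z − 6) − (z^2 − 6z − 2) = z^2 + 2.
N(-1) = 3.

3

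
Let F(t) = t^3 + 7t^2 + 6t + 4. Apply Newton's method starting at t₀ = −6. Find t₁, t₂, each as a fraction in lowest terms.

t₁ = −92/15, t₂ = −341078/55665

F'(t) = 3t^2 + 14t + 6.
F(−6) = 4, F'(−6) = 30, so t₁ = (−6) − 4/30 = −92/15.
F(−92/15) = −668/3375, F'(−92/15) = 2474/75, so t₂ = (−92/15) − (−668/3375)/(2474/75) = −341078/55665.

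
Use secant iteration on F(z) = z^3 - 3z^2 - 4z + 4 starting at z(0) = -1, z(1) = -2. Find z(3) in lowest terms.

-94/65

F(-1) = 4, F(-2) = -8. z(2) = (-2) - (-8)·((-2) - (-1))/((-8) - 4) = -4/3.
F(-2) = -8, F(-4/3) = 44/27. z(3) = (-4/3) - (44/27)·((-4/3) - (-2))/((44/27) - (-8)) = -94/65.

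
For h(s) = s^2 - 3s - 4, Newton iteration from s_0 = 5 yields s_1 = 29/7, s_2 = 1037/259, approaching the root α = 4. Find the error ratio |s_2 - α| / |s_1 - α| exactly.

1/37

s_1 - α = 29/7 - 4 = 1/7, so |s_1 - α| = 1/7.
s_2 - α = 1037/259 - 4 = 1/259, so |s_2 - α| = 1/259.
Ratio = (1/259) / (1/7) = 1/37.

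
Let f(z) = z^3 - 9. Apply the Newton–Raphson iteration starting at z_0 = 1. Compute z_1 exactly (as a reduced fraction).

11/3

f'(z) = 3z^2.
f(1) = -8, f'(1) = 3, so z_1 = 1 - (-8)/3 = 11/3.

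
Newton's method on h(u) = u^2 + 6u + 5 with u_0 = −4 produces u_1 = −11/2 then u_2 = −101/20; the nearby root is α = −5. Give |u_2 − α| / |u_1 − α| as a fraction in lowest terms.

1/10

u_1 − α = −11/2 − (−5) = −11/2 + 5 = −1/2, so |u_1 − α| = 1/2.
u_2 − α = −101/20 − (−5) = −101/20 + 5 = −1/20, so |u_2 − α| = 1/20.
Ratio = (1/20) / (1/2) = 1/10.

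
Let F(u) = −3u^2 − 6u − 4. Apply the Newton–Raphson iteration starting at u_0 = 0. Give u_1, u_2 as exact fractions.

F'(u) = −6u − 6.
F(0) = −4, F'(0) = −6, so u_1 = 0 − (−4)/(−6) = −2/3.
F(−2/3) = −4/3, F'(−2/3) = −2, so u_2 = (−2/3) − (−4/3)/(−2) = −4/3.

u_1 = −2/3, u_2 = −4/3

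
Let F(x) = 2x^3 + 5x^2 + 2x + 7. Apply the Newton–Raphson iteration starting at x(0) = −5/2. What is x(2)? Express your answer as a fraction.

F'(x) = 6x^2 + 10x + 2.
F(−5/2) = 2, F'(−5/2) = 29/2, so x(1) = (−5/2) − 2/(29/2) = −153/58.
F(−153/58) = −4768/24389, F'(−153/58) = 29221/1682, so x(2) = (−153/58) − (−4768/24389)/(29221/1682) = −4451741/1694818.

−4451741/1694818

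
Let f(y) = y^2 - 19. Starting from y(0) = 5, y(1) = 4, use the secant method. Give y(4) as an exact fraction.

1421/326

f(5) = 6, f(4) = -3. y(2) = 4 - (-3)·(4 - 5)/((-3) - 6) = 13/3.
f(4) = -3, f(13/3) = -2/9. y(3) = (13/3) - (-2/9)·((13/3) - 4)/((-2/9) - (-3)) = 109/25.
f(13/3) = -2/9, f(109/25) = 6/625. y(4) = (109/25) - (6/625)·((109/25) - (13/3))/((6/625) - (-2/9)) = 1421/326.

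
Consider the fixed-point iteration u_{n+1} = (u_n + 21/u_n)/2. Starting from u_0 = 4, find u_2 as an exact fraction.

2713/592

u_1 = (4 + 21/4)/2 = 37/8.
u_2 = (37/8 + 21/(37/8))/2 = 2713/592.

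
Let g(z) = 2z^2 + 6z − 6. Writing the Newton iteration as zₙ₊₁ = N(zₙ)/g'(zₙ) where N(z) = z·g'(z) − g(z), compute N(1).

8

g'(z) = 4z + 6.
N(z) = z·g'(z) − g(z) = z·(4z + 6) − (2z^2 + 6z − 6) = 2z^2 + 6.
N(1) = 8.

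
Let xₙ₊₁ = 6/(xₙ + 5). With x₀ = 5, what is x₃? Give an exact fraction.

84/85

x₁ = 6/(5 + 5) = 3/5.
x₂ = 6/(3/5 + 5) = 15/14.
x₃ = 6/(15/14 + 5) = 84/85.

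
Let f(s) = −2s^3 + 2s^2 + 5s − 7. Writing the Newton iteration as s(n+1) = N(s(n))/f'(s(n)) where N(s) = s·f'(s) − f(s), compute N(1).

5

f'(s) = −6s^2 + 4s + 5.
N(s) = s·f'(s) − f(s) = s·(−6s^2 + 4s + 5) − (−2s^3 + 2s^2 + 5s − 7) = −4s^3 + 2s^2 + 7.
N(1) = 5.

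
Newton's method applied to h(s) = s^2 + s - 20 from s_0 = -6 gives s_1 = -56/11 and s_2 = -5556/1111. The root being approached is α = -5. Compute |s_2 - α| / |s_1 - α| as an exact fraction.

1/101

s_1 - α = -56/11 - (-5) = -56/11 + 5 = -1/11, so |s_1 - α| = 1/11.
s_2 - α = -5556/1111 - (-5) = -5556/1111 + 5 = -1/1111, so |s_2 - α| = 1/1111.
Ratio = (1/1111) / (1/11) = 1/101.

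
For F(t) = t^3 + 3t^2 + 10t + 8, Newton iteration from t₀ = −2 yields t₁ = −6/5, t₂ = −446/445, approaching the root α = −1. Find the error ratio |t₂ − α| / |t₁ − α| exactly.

t₁ − α = −6/5 − (−1) = −6/5 + 1 = −1/5, so |t₁ − α| = 1/5.
t₂ − α = −446/445 − (−1) = −446/445 + 1 = −1/445, so |t₂ − α| = 1/445.
Ratio = (1/445) / (1/5) = 1/89.

1/89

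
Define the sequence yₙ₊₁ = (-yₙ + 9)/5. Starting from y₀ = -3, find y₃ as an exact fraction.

192/125

y₁ = (-(-3) + 9)/5 = 12/5.
y₂ = (-(12/5) + 9)/5 = 33/25.
y₃ = (-(33/25) + 9)/5 = 192/125.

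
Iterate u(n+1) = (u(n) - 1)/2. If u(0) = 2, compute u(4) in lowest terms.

u(1) = (2 - 1)/2 = 1/2.
u(2) = ((1/2) - 1)/2 = -1/4.
u(3) = ((-1/4) - 1)/2 = -5/8.
u(4) = ((-5/8) - 1)/2 = -13/16.

-13/16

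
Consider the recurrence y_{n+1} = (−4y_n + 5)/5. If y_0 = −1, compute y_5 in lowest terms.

y_1 = (−4·(−1) + 5)/5 = 9/5.
y_2 = (−4·(9/5) + 5)/5 = −11/25.
y_3 = (−4·(−11/25) + 5)/5 = 169/125.
y_4 = (−4·(169/125) + 5)/5 = −51/625.
y_5 = (−4·(−51/625) + 5)/5 = 3329/3125.

3329/3125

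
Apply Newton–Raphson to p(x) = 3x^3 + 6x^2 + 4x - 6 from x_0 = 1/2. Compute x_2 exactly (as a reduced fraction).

p'(x) = 9x^2 + 12x + 4.
p(1/2) = -17/8, p'(1/2) = 49/4, so x_1 = (1/2) - (-17/8)/(49/4) = 33/49.
p(33/49) = 39015/117649, p'(33/49) = 38809/2401, so x_2 = (33/49) - (39015/117649)/(38809/2401) = 1241682/1901641.

1241682/1901641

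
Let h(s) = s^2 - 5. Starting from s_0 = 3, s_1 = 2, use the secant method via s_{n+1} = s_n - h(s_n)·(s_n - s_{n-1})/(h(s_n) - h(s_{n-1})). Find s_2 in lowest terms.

11/5

h(3) = 4, h(2) = -1. s_2 = 2 - (-1)·(2 - 3)/((-1) - 4) = 11/5.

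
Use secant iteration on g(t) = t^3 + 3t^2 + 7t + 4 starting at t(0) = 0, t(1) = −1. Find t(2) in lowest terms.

−4/5

g(0) = 4, g(−1) = −1. t(2) = (−1) − (−1)·((−1) − 0)/((−1) − 4) = −4/5.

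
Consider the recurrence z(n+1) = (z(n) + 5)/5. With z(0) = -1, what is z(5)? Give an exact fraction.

z(1) = ((-1) + 5)/5 = 4/5.
z(2) = ((4/5) + 5)/5 = 29/25.
z(3) = ((29/25) + 5)/5 = 154/125.
z(4) = ((154/125) + 5)/5 = 779/625.
z(5) = ((779/625) + 5)/5 = 3904/3125.

3904/3125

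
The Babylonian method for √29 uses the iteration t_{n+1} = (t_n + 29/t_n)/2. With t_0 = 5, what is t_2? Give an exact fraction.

t_1 = (5 + 29/5)/2 = 27/5.
t_2 = (27/5 + 29/(27/5))/2 = 727/135.

727/135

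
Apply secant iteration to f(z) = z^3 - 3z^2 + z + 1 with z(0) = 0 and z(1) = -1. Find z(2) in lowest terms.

f(0) = 1, f(-1) = -4. z(2) = (-1) - (-4)·((-1) - 0)/((-4) - 1) = -1/5.

-1/5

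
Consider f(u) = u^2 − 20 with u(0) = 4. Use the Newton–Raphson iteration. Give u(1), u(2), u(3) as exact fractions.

f'(u) = 2u.
f(4) = −4, f'(4) = 8, so u(1) = 4 − (−4)/8 = 9/2.
f(9/2) = 1/4, f'(9/2) = 9, so u(2) = (9/2) − (1/4)/9 = 161/36.
f(161/36) = 1/1296, f'(161/36) = 161/18, so u(3) = (161/36) − (1/1296)/(161/18) = 51841/11592.

u(1) = 9/2, u(2) = 161/36, u(3) = 51841/11592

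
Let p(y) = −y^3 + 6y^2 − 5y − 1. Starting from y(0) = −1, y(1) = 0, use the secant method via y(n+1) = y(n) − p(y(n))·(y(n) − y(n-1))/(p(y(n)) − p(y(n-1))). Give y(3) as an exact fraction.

−144/793

p(−1) = 11, p(0) = −1. y(2) = 0 − (−1)·(0 − (−1))/((−1) − 11) = −1/12.
p(0) = −1, p(−1/12) = −935/1728. y(3) = (−1/12) − (−935/1728)·((−1/12) − 0)/((−935/1728) − (−1)) = −144/793.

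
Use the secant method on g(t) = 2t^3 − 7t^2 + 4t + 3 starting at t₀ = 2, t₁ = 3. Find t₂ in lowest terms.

g(2) = −1, g(3) = 6. t₂ = 3 − 6·(3 − 2)/(6 − (−1)) = 15/7.

15/7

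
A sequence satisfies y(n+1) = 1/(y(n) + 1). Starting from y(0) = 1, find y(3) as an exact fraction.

3/5

y(1) = 1/(1 + 1) = 1/2.
y(2) = 1/(1/2 + 1) = 2/3.
y(3) = 1/(2/3 + 1) = 3/5.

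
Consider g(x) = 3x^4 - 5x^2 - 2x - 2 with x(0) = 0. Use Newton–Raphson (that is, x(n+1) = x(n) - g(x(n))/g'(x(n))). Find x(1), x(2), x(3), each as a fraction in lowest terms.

x(1) = -1, x(2) = -3/2, x(3) = -581/440

g'(x) = 12x^3 - 10x - 2.
g(0) = -2, g'(0) = -2, so x(1) = 0 - (-2)/(-2) = -1.
g(-1) = -2, g'(-1) = -4, so x(2) = (-1) - (-2)/(-4) = -3/2.
g(-3/2) = 79/16, g'(-3/2) = -55/2, so x(3) = (-3/2) - (79/16)/(-55/2) = -581/440.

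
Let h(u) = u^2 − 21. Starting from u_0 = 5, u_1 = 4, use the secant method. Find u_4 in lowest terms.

14513/3167

h(5) = 4, h(4) = −5. u_2 = 4 − (−5)·(4 − 5)/((−5) − 4) = 41/9.
h(4) = −5, h(41/9) = −20/81. u_3 = (41/9) − (−20/81)·((41/9) − 4)/((−20/81) − (−5)) = 353/77.
h(41/9) = −20/81, h(353/77) = 100/5929. u_4 = (353/77) − (100/5929)·((353/77) − (41/9))/((100/5929) − (−20/81)) = 14513/3167.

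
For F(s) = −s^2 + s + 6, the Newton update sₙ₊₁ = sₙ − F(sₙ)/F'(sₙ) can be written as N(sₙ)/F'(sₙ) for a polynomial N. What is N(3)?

−15

F'(s) = −2s + 1.
N(s) = s·F'(s) − F(s) = s·(−2s + 1) − (−s^2 + s + 6) = −s^2 − 6.
N(3) = −15.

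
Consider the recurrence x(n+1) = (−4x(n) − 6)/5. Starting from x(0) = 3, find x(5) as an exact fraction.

−5838/3125

x(1) = (−4·3 − 6)/5 = −18/5.
x(2) = (−4·(−18/5) − 6)/5 = 42/25.
x(3) = (−4·(42/25) − 6)/5 = −318/125.
x(4) = (−4·(−318/125) − 6)/5 = 522/625.
x(5) = (−4·(522/625) − 6)/5 = −5838/3125.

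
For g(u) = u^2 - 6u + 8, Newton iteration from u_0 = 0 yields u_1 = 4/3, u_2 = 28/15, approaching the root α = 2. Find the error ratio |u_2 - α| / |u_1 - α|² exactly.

u_1 - α = 4/3 - 2 = -2/3, so |u_1 - α| = 2/3.
u_2 - α = 28/15 - 2 = -2/15, so |u_2 - α| = 2/15.
|u_1 - α|² = 4/9.
Ratio = (2/15) / (4/9) = 3/10.

3/10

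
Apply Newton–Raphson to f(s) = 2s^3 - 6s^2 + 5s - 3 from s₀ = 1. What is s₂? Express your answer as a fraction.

-7/23

f'(s) = 6s^2 - 12s + 5.
f(1) = -2, f'(1) = -1, so s₁ = 1 - (-2)/(-1) = -1.
f(-1) = -16, f'(-1) = 23, so s₂ = (-1) - (-16)/23 = -7/23.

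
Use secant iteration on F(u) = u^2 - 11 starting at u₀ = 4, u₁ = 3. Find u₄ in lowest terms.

3373/1017

F(4) = 5, F(3) = -2. u₂ = 3 - (-2)·(3 - 4)/((-2) - 5) = 23/7.
F(3) = -2, F(23/7) = -10/49. u₃ = (23/7) - (-10/49)·((23/7) - 3)/((-10/49) - (-2)) = 73/22.
F(23/7) = -10/49, F(73/22) = 5/484. u₄ = (73/22) - (5/484)·((73/22) - (23/7))/((5/484) - (-10/49)) = 3373/1017.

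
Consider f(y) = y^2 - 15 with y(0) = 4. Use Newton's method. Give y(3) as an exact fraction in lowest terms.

7380481/1905632

f'(y) = 2y.
f(4) = 1, f'(4) = 8, so y(1) = 4 - 1/8 = 31/8.
f(31/8) = 1/64, f'(31/8) = 31/4, so y(2) = (31/8) - (1/64)/(31/4) = 1921/496.
f(1921/496) = 1/246016, f'(1921/496) = 1921/248, so y(3) = (1921/496) - (1/246016)/(1921/248) = 7380481/1905632.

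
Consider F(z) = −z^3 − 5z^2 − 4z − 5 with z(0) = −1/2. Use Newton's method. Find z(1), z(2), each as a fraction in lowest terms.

F'(z) = −3z^2 − 10z − 4.
F(−1/2) = −33/8, F'(−1/2) = 1/4, so z(1) = (−1/2) − (−33/8)/(1/4) = 16.
F(16) = −5445, F'(16) = −932, so z(2) = 16 − (−5445)/(−932) = 9467/932.

z(1) = 16, z(2) = 9467/932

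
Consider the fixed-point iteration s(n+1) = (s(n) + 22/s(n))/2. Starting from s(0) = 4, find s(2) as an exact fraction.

713/152

s(1) = (4 + 22/4)/2 = 19/4.
s(2) = (19/4 + 22/(19/4))/2 = 713/152.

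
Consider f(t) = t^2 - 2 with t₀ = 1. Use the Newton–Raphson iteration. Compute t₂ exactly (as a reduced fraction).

17/12

f'(t) = 2t.
f(1) = -1, f'(1) = 2, so t₁ = 1 - (-1)/2 = 3/2.
f(3/2) = 1/4, f'(3/2) = 3, so t₂ = (3/2) - (1/4)/3 = 17/12.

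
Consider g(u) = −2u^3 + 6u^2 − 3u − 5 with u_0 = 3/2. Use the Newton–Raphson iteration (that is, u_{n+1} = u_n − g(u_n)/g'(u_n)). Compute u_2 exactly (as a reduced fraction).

g'(u) = −6u^2 + 12u − 3.
g(3/2) = −11/4, g'(3/2) = 3/2, so u_1 = (3/2) − (−11/4)/(3/2) = 10/3.
g(10/3) = −605/27, g'(10/3) = −89/3, so u_2 = (10/3) − (−605/27)/(−89/3) = 2065/801.

2065/801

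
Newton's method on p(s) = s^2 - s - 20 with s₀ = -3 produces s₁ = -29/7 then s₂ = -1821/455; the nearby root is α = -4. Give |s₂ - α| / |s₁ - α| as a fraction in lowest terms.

s₁ - α = -29/7 - (-4) = -29/7 + 4 = -1/7, so |s₁ - α| = 1/7.
s₂ - α = -1821/455 - (-4) = -1821/455 + 4 = -1/455, so |s₂ - α| = 1/455.
Ratio = (1/455) / (1/7) = 1/65.

1/65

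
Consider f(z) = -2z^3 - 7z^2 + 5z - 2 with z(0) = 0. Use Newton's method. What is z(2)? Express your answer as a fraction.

-2/5

f'(z) = -6z^2 - 14z + 5.
f(0) = -2, f'(0) = 5, so z(1) = 0 - (-2)/5 = 2/5.
f(2/5) = -156/125, f'(2/5) = -39/25, so z(2) = (2/5) - (-156/125)/(-39/25) = -2/5.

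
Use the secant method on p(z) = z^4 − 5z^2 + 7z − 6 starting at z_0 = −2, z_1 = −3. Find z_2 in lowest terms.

p(−2) = −24, p(−3) = 9. z_2 = (−3) − 9·((−3) − (−2))/(9 − (−24)) = −30/11.

−30/11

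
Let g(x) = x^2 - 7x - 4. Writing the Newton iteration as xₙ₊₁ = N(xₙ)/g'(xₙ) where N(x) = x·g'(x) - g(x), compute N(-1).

5

g'(x) = 2x - 7.
N(x) = x·g'(x) - g(x) = x·(2x - 7) - (x^2 - 7x - 4) = x^2 + 4.
N(-1) = 5.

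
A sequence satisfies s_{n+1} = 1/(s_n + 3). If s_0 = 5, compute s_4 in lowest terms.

s_1 = 1/(5 + 3) = 1/8.
s_2 = 1/(1/8 + 3) = 8/25.
s_3 = 1/(8/25 + 3) = 25/83.
s_4 = 1/(25/83 + 3) = 83/274.

83/274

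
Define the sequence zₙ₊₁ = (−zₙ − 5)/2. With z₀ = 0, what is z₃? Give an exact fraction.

z₁ = (−0 − 5)/2 = −5/2.
z₂ = (−(−5/2) − 5)/2 = −5/4.
z₃ = (−(−5/4) − 5)/2 = −15/8.

−15/8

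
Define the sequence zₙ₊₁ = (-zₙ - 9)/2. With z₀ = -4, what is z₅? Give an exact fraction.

-95/32

z₁ = (-(-4) - 9)/2 = -5/2.
z₂ = (-(-5/2) - 9)/2 = -13/4.
z₃ = (-(-13/4) - 9)/2 = -23/8.
z₄ = (-(-23/8) - 9)/2 = -49/16.
z₅ = (-(-49/16) - 9)/2 = -95/32.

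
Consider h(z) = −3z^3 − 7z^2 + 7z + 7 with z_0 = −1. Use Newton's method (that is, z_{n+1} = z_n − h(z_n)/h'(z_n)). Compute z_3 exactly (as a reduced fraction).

h'(z) = −9z^2 − 14z + 7.
h(−1) = −4, h'(−1) = 12, so z_1 = (−1) − (−4)/12 = −2/3.
h(−2/3) = 1/9, h'(−2/3) = 37/3, so z_2 = (−2/3) − (1/9)/(37/3) = −25/37.
h(−25/37) = −4/50653, h'(−25/37) = 16908/1369, so z_3 = (−25/37) − (−4/50653)/(16908/1369) = −105674/156399.

−105674/156399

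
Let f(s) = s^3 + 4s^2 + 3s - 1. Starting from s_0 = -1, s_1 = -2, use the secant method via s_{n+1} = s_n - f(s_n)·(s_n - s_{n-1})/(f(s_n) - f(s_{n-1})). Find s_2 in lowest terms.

f(-1) = -1, f(-2) = 1. s_2 = (-2) - 1·((-2) - (-1))/(1 - (-1)) = -3/2.

-3/2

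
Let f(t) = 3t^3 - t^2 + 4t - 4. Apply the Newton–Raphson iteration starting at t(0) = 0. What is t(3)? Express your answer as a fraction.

8807/11165

f'(t) = 9t^2 - 2t + 4.
f(0) = -4, f'(0) = 4, so t(1) = 0 - (-4)/4 = 1.
f(1) = 2, f'(1) = 11, so t(2) = 1 - 2/11 = 9/11.
f(9/11) = 328/1331, f'(9/11) = 1015/121, so t(3) = (9/11) - (328/1331)/(1015/121) = 8807/11165.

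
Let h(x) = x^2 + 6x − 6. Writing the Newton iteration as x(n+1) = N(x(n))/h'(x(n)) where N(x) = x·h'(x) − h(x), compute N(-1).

h'(x) = 2x + 6.
N(x) = x·h'(x) − h(x) = x·(2x + 6) − (x^2 + 6x − 6) = x^2 + 6.
N(-1) = 7.

7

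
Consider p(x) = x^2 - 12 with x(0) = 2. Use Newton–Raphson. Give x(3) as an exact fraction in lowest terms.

p'(x) = 2x.
p(2) = -8, p'(2) = 4, so x(1) = 2 - (-8)/4 = 4.
p(4) = 4, p'(4) = 8, so x(2) = 4 - 4/8 = 7/2.
p(7/2) = 1/4, p'(7/2) = 7, so x(3) = (7/2) - (1/4)/7 = 97/28.

97/28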